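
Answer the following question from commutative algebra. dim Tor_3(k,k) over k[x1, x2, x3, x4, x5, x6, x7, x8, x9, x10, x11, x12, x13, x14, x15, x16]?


Koszul: C(n,i)=C(16,3)=560


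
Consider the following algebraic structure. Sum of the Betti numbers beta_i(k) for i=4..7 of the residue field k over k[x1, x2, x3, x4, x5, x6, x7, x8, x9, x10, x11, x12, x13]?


Koszul resolution: beta_i(k)=C(n,i), n=13
C(13,4)=715, C(13,5)=1287, C(13,6)=1716, C(13,7)=1716
Sum=5434


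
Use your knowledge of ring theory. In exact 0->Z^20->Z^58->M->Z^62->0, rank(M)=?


Alt sum=0:
(-1)^0*20 + (-1)^1*58 + (-1)^2*? + (-1)^3*62=0
rank(M)=100


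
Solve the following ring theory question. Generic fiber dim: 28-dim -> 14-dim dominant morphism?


dim(fiber)=dim(X)-dim(Y)=28-14=14


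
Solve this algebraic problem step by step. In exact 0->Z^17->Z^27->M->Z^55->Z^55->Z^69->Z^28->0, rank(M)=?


Alt sum=0:
(-1)^0*17 + (-1)^1*27 + (-1)^2*? + (-1)^3*55 + (-1)^4*55 + (-1)^5*69 + (-1)^6*28=0
rank(M)=51


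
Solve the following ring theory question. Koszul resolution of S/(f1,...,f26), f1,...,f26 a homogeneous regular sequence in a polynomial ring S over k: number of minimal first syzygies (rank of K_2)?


Regular sequence => Koszul complex is the minimal free resolution.
Syz_1 minimally generated by Koszul relations f_i*e_j - f_j*e_i (i<j): mu(Syz_1) = beta_2 = C(m,2) = m(m-1)/2
m=26
26*25/2 = 325


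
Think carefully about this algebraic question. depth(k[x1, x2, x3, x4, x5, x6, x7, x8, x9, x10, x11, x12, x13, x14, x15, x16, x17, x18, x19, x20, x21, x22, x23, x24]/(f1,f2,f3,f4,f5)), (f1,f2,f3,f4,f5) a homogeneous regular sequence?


depth(R)=24
depth(R/I)=24-5=19


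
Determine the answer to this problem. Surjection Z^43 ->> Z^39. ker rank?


rank(ker) = 43-39 = 4


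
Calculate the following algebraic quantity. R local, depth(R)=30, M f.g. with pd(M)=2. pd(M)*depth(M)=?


pd+depth=30
depth=30-2=28
pd*depth=2*28=56


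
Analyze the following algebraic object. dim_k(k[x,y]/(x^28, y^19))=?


Basis: x^i*y^j, i<28, j<19
28*19=532


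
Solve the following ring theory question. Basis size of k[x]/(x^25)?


Basis: 1,x,...,x^24
dim=25


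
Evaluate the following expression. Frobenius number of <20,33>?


gcd(20,33)=1 => F=ab-a-b=20*33-20-33=660-53=607


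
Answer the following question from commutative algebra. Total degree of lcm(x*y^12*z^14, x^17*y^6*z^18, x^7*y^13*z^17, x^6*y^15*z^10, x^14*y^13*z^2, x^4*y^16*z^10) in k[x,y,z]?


lcm = componentwise max:
x: max(1,17,7,6,14,4)=17
y: max(12,6,13,15,13,16)=16
z: max(14,18,17,10,2,10)=18
Total=17+16+18=51


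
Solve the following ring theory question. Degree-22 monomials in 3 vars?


C(d+n-1,n-1)=C(24,2)=276


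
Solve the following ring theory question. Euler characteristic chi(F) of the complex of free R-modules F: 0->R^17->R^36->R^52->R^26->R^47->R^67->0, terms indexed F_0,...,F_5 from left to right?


chi = sum (-1)^i * rank:
(-1)^0*17=17
(-1)^1*36=-36
(-1)^2*52=52
(-1)^3*26=-26
(-1)^4*47=47
(-1)^5*67=-67
chi=-13


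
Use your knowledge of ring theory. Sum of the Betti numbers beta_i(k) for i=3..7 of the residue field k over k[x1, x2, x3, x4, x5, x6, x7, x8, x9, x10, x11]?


Koszul resolution: beta_i(k)=C(n,i), n=11
C(11,3)=165, C(11,4)=330, C(11,5)=462, C(11,6)=462, C(11,7)=330
Sum=1749


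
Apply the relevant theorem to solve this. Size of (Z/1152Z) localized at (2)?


2-primary part: 1152=2^7*9
Size=2^7=128


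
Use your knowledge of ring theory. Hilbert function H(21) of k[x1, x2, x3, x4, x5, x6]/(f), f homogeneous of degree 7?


C(26,5)-C(19,5)=65780-11628=54152


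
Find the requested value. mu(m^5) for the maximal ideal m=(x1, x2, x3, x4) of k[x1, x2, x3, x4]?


Graded Nakayama: mu(m^d) = dim_k (m^d/m^(d+1)) = #degree-5 monomials in 4 vars
C(n+d-1,d)=C(8,5)=56


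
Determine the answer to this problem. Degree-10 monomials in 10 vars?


C(d+n-1,n-1)=C(19,9)=92378


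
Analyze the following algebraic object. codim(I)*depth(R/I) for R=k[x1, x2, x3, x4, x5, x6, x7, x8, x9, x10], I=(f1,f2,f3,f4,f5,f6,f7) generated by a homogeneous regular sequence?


codim=7, depth=dim(R/I)=10-7=3
Product=7*3=21


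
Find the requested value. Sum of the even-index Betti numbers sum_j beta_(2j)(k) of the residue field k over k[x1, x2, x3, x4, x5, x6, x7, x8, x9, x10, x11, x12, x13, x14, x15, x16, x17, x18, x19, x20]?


Koszul resolution: beta_i(k)=C(n,i), n=20
sum_even C(20,i) = 2^(n-1) = 2^19 = 524288


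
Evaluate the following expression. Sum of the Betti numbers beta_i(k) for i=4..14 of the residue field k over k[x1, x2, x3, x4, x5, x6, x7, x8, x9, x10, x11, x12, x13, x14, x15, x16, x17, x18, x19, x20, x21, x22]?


Koszul resolution: beta_i(k)=C(n,i), n=22
C(22,4)=7315, C(22,5)=26334, C(22,6)=74613, C(22,7)=170544, C(22,8)=319770, C(22,9)=497420, C(22,10)=646646, C(22,11)=705432, C(22,12)=646646, C(22,13)=497420, C(22,14)=319770
Sum=3911910


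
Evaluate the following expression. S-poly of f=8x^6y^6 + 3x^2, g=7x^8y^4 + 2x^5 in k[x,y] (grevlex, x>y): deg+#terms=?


LT(f)=8x^6y^6, LT(g)=7x^8y^4
lcm(LM)=x^8y^6
S(f,g) (scaled by 56 to clear denominators) = 7x^2*f - 8y^2*g = -16x^5y^2 + 21x^4
2 terms, deg 7.
7+2=9


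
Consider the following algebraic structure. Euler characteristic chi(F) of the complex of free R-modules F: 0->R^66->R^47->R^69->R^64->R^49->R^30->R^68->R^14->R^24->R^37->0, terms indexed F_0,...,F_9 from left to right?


chi = sum (-1)^i * rank:
(-1)^0*66=66
(-1)^1*47=-47
(-1)^2*69=69
(-1)^3*64=-64
(-1)^4*49=49
(-1)^5*30=-30
(-1)^6*68=68
(-1)^7*14=-14
(-1)^8*24=24
(-1)^9*37=-37
chi=84


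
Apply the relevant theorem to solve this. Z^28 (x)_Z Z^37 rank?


rank(M(x)N) = rank(M)*rank(N)
28*37 = 1036


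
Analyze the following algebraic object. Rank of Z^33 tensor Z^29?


rank(M(x)N) = rank(M)*rank(N)
33*29 = 957


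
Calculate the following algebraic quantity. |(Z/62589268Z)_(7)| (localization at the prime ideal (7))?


7-primary part: 62589268=7^7*76
Size=7^7=823543


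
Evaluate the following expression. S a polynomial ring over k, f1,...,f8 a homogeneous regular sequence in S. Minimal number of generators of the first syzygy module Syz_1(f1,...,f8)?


Regular sequence => Koszul complex is the minimal free resolution.
Syz_1 minimally generated by Koszul relations f_i*e_j - f_j*e_i (i<j): mu(Syz_1) = beta_2 = C(m,2) = m(m-1)/2
m=8
8*7/2 = 28


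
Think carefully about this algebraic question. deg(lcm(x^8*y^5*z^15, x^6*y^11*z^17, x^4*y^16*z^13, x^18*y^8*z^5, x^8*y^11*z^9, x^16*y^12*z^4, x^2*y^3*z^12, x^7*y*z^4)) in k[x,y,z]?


lcm = componentwise max:
x: max(8,6,4,18,8,16,2,7)=18
y: max(5,11,16,8,11,12,3,1)=16
z: max(15,17,13,5,9,4,12,4)=17
Total=18+16+17=51


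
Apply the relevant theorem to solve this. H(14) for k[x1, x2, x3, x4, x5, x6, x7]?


C(d+n-1,n-1)=C(20,6)=38760


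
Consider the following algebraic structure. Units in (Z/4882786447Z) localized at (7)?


Local ring = Z/40353607Z.
phi(40353607) = 7^8*(7-1) = 34588806


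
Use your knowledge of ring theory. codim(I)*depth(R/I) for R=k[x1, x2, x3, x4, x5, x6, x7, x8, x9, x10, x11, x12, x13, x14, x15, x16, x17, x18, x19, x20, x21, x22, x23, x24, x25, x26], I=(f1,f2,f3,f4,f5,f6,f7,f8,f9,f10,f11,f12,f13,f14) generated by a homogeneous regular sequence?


codim=14, depth=dim(R/I)=26-14=12
Product=14*12=168


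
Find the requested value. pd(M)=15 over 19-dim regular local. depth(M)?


pd+depth=depth(R)=19
depth=19-15=4


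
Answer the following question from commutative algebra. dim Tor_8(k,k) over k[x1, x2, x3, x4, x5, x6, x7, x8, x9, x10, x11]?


Koszul: C(n,i)=C(11,8)=165


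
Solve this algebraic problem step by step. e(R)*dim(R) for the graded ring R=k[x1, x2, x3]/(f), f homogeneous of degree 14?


e(R)=deg(f)=14, dim(R)=3-1=2
e*dim=14*2=28


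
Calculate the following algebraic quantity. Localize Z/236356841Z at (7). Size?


7-primary part: 236356841=7^8*41
Size=7^8=5764801


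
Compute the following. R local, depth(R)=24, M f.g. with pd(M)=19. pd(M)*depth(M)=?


pd+depth=24
depth=24-19=5
pd*depth=19*5=95


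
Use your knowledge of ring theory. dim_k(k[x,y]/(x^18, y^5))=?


Basis: x^i*y^j, i<18, j<5
18*5=90


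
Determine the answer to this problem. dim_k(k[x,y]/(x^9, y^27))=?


Basis: x^i*y^j, i<9, j<27
9*27=243


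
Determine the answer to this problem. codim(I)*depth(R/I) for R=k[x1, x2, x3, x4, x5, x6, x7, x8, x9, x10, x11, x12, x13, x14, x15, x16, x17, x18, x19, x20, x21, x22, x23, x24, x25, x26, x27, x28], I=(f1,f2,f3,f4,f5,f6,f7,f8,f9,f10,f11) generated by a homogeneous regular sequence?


codim=11, depth=dim(R/I)=28-11=17
Product=11*17=187


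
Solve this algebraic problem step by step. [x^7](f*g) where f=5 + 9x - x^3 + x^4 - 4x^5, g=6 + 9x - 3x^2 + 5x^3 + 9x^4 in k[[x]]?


[x^7] = sum a_i*b_j, i+j=7
  -1*9=-9
  1*5=5
  -4*-3=12
Sum=8


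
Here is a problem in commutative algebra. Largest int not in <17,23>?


gcd(17,23)=1 => F=ab-a-b=17*23-17-23=391-40=351


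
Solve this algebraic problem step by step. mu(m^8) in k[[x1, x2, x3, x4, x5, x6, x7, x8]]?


C(n+d-1,d)=C(15,8)=6435


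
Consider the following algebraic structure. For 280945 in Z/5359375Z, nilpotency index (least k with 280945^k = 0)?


280945^k mod 5359375:
k=1: 280945
k=2: 2577400
k=3: 2486750
k=4: 2572500
k=5: 3215625
k=6: 0
First zero at k = 6


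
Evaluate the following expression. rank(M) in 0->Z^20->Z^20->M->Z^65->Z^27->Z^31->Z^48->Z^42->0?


Alt sum=0:
(-1)^0*20 + (-1)^1*20 + (-1)^2*? + (-1)^3*65 + (-1)^4*27 + (-1)^5*31 + (-1)^6*48 + (-1)^7*42=0
rank(M)=63


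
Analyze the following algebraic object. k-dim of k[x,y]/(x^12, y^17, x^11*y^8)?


k[x,y]/I, I = (x^12, y^17, x^11*y^8)
Rect: 12x17=204. Corner: (12-11)x(17-8)=9.
dim = 204-9 = 195


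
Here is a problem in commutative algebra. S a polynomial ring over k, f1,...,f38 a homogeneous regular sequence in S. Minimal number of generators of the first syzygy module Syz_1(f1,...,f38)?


Regular sequence => Koszul complex is the minimal free resolution.
Syz_1 minimally generated by Koszul relations f_i*e_j - f_j*e_i (i<j): mu(Syz_1) = beta_2 = C(m,2) = m(m-1)/2
m=38
38*37/2 = 703


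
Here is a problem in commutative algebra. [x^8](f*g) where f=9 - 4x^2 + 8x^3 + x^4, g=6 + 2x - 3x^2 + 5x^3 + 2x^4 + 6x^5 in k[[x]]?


[x^8] = sum a_i*b_j, i+j=8
  8*6=48
  1*2=2
Sum=50


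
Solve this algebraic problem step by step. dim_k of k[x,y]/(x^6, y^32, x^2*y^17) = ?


k[x,y]/I, I = (x^6, y^32, x^2*y^17)
Rect: 6x32=192. Corner: (6-2)x(32-17)=60.
dim = 192-60 = 132


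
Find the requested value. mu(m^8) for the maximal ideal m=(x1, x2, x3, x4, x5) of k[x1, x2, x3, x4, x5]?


Graded Nakayama: mu(m^d) = dim_k (m^d/m^(d+1)) = #degree-8 monomials in 5 vars
C(n+d-1,d)=C(12,8)=495


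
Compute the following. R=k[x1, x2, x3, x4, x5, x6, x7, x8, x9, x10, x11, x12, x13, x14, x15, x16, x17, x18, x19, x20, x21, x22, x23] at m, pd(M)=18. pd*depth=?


pd+depth=23
depth=23-18=5
pd*depth=18*5=90


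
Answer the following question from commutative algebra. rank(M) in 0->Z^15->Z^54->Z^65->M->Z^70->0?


Alt sum=0:
(-1)^0*15 + (-1)^1*54 + (-1)^2*65 + (-1)^3*? + (-1)^4*70=0
rank(M)=96


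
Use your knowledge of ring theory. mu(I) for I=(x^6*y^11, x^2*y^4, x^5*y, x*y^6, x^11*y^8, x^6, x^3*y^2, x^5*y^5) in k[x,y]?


Remove redundant (divisible by others).
x^5*y^5 redundant.
x^6*y^11 redundant.
x^11*y^8 redundant.
Min: x^6, x^5*y, x^3*y^2, x^2*y^4, x*y^6
Count=5


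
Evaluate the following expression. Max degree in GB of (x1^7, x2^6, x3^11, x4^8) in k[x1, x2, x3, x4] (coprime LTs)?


Pure powers, coprime LTs => already GB.
Degrees: 7, 6, 11, 8
Max=11


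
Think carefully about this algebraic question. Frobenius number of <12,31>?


gcd(12,31)=1 => F=ab-a-b=12*31-12-31=372-43=329


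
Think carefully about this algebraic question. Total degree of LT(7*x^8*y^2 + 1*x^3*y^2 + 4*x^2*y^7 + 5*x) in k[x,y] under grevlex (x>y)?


LT: 7*x^8*y^2
deg_x=8, deg_y=2
Total=8+2=10


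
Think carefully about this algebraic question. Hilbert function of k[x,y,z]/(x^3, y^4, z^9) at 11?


Need i<3, j<4, k<9 with i+j+k=11.
For each i, j ranges over max(0,11-i-8)..min(3,11-i):
  i=0: j in [3,3] -> 1
  i=1: j in [2,3] -> 2
  i=2: j in [1,3] -> 3
H(11) = 1+2+3 = 6


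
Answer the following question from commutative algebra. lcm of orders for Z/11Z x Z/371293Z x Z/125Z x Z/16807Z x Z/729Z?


Exponent = lcm of the cyclic orders; pairwise coprime => product.
11^1*13^5*5^3*7^5*3^6=11*371293*125*16807*729=6255142214446125


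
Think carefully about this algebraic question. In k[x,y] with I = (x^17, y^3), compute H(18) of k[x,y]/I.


k[x,y], I = (x^17, y^3), d = 18
Need i < 17 and d-i < 3.
Range: 16 <= i <= 16.
H(18) = 1


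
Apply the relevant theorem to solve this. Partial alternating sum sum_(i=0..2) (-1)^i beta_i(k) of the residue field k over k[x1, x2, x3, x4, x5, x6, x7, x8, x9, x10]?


Koszul resolution: beta_i(k)=C(n,i), n=10
sum_(i=0..p) (-1)^i C(n,i) = (-1)^p C(n-1,p)
(-1)^2*C(9,2) = (-1)^2*36 = 36


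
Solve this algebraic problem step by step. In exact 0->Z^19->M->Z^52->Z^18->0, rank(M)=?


Alt sum=0:
(-1)^0*19 + (-1)^1*? + (-1)^2*52 + (-1)^3*18=0
rank(M)=53


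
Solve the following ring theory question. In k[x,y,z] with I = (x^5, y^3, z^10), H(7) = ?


Need i<5, j<3, k<10 with i+j+k=7.
For each i, j ranges over max(0,7-i-9)..min(2,7-i):
  i=0: j in [0,2] -> 3
  i=1: j in [0,2] -> 3
  i=2: j in [0,2] -> 3
  i=3: j in [0,2] -> 3
  i=4: j in [0,2] -> 3
H(7) = 3+3+3+3+3 = 15


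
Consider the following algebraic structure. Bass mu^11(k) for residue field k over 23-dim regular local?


C(n,i)=C(23,11)=1352078


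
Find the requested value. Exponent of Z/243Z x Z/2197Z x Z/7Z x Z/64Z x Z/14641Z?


Exponent = lcm of the cyclic orders; pairwise coprime => product.
3^5*13^3*7^1*2^6*11^4=243*2197*7*64*14641=3501749579328


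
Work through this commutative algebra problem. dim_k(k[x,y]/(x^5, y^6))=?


Basis: x^i*y^j, i<5, j<6
5*6=30


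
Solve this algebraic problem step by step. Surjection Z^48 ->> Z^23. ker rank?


rank(ker) = 48-23 = 25


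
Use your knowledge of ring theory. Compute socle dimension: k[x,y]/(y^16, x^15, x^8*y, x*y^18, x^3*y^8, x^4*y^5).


Socle = ann(m) = span of standard monomials u with x*u, y*u in I (staircase corners).
Redundant generators: x*y^18
Minimal generators: x^15, x^8*y, x^4*y^5, x^3*y^8, y^16
Corners: x^2y^15, x^3y^7, x^7y^4, x^14
Socle dim=4


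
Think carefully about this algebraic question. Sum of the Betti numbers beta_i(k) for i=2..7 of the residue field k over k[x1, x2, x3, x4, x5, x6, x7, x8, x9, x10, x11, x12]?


Koszul resolution: beta_i(k)=C(n,i), n=12
C(12,2)=66, C(12,3)=220, C(12,4)=495, C(12,5)=792, C(12,6)=924, C(12,7)=792
Sum=3289


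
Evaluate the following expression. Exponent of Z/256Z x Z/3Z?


Exponent = lcm of the cyclic orders; pairwise coprime => product.
2^8*3^1=256*3=768


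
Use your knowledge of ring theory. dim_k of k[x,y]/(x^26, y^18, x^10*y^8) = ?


k[x,y]/I, I = (x^26, y^18, x^10*y^8)
Rect: 26x18=468. Corner: (26-10)x(18-8)=160.
dim = 468-160 = 308


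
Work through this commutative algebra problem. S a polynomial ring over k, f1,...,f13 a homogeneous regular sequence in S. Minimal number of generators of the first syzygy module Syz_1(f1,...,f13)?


Regular sequence => Koszul complex is the minimal free resolution.
Syz_1 minimally generated by Koszul relations f_i*e_j - f_j*e_i (i<j): mu(Syz_1) = beta_2 = C(m,2) = m(m-1)/2
m=13
13*12/2 = 78


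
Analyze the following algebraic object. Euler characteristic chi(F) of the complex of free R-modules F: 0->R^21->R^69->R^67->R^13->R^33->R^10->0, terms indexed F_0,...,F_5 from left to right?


chi = sum (-1)^i * rank:
(-1)^0*21=21
(-1)^1*69=-69
(-1)^2*67=67
(-1)^3*13=-13
(-1)^4*33=33
(-1)^5*10=-10
chi=29


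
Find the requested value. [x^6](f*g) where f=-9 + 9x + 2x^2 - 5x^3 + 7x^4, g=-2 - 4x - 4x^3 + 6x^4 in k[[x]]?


[x^6] = sum a_i*b_j, i+j=6
  2*6=12
  -5*-4=20
Sum=32


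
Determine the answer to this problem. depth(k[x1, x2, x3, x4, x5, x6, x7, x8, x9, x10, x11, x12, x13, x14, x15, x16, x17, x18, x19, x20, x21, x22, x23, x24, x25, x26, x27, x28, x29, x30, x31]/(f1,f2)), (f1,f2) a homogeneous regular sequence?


depth(R)=31
depth(R/I)=31-2=29


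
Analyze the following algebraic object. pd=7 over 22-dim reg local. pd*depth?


pd+depth=22
depth=22-7=15
pd*depth=7*15=105


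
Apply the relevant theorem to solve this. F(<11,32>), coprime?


gcd(11,32)=1 => F=ab-a-b=11*32-11-32=352-43=309


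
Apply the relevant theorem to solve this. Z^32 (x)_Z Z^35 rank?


rank(M(x)N) = rank(M)*rank(N)
32*35 = 1120


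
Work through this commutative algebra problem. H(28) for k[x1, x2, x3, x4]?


C(d+n-1,n-1)=C(31,3)=4495


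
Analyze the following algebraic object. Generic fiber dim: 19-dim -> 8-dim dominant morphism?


dim(fiber)=dim(X)-dim(Y)=19-8=11


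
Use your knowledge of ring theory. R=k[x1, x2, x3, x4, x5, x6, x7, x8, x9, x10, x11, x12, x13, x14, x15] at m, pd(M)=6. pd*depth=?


pd+depth=15
depth=15-6=9
pd*depth=6*9=54


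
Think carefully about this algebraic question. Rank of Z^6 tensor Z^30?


rank(M(x)N) = rank(M)*rank(N)
6*30 = 180


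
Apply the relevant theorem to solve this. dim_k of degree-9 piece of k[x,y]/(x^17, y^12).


k[x,y], I = (x^17, y^12), d = 9
Need i < 17 and d-i < 12.
Range: 0 <= i <= 9.
H(9) = 10


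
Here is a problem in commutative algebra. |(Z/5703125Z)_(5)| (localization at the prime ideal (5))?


5-primary part: 5703125=5^7*73
Size=5^7=78125


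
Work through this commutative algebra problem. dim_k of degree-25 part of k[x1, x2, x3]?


C(d+n-1,n-1)=C(27,2)=351


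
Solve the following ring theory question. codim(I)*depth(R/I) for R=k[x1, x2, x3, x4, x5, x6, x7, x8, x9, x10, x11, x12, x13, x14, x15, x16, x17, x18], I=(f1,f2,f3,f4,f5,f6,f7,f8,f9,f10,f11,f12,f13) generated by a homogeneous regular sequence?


codim=13, depth=dim(R/I)=18-13=5
Product=13*5=65


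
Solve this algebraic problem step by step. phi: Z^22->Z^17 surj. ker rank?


rank(ker) = 22-17 = 5


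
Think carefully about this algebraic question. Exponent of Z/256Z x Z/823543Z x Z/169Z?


Exponent = lcm of the cyclic orders; pairwise coprime => product.
2^8*7^7*13^2=256*823543*169=35629764352


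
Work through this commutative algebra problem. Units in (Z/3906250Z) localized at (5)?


Local ring = Z/1953125Z.
phi(1953125) = 5^8*(5-1) = 1562500


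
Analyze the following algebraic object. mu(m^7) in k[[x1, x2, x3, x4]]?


C(n+d-1,d)=C(10,7)=120


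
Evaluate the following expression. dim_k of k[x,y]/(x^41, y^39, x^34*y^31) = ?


k[x,y]/I, I = (x^41, y^39, x^34*y^31)
Rect: 41x39=1599. Corner: (41-34)x(39-31)=56.
dim = 1599-56 = 1543


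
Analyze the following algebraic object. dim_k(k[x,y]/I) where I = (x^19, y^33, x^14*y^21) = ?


k[x,y]/I, I = (x^19, y^33, x^14*y^21)
Rect: 19x33=627. Corner: (19-14)x(33-21)=60.
dim = 627-60 = 567


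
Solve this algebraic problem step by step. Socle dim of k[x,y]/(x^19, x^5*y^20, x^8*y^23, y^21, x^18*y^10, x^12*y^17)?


Socle = ann(m) = span of standard monomials u with x*u, y*u in I (staircase corners).
Redundant generators: x^8*y^23
Minimal generators: x^19, x^18*y^10, x^12*y^17, x^5*y^20, y^21
Corners: x^4y^20, x^11y^19, x^17y^16, x^18y^9
Socle dim=4


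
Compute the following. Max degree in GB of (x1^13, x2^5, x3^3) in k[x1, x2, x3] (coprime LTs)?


Pure powers, coprime LTs => already GB.
Degrees: 13, 5, 3
Max=13


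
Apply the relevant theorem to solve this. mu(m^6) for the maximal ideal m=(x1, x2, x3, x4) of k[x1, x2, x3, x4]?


Graded Nakayama: mu(m^d) = dim_k (m^d/m^(d+1)) = #degree-6 monomials in 4 vars
C(n+d-1,d)=C(9,6)=84


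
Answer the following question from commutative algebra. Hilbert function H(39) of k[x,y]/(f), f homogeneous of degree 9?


H(t)=d for t>=d-1.
d=9, t=39
H(39)=9


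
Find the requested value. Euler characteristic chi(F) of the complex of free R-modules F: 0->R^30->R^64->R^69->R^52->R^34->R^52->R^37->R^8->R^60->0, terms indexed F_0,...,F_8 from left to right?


chi = sum (-1)^i * rank:
(-1)^0*30=30
(-1)^1*64=-64
(-1)^2*69=69
(-1)^3*52=-52
(-1)^4*34=34
(-1)^5*52=-52
(-1)^6*37=37
(-1)^7*8=-8
(-1)^8*60=60
chi=54


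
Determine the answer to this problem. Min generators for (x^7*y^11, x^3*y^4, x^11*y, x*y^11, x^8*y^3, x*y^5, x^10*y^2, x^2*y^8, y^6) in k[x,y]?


Remove redundant (divisible by others).
x*y^11 redundant.
x^2*y^8 redundant.
x^7*y^11 redundant.
Min: x^11*y, x^10*y^2, x^8*y^3, x^3*y^4, x*y^5, y^6
Count=6


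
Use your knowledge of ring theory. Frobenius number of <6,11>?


gcd(6,11)=1 => F=ab-a-b=6*11-6-11=66-17=49


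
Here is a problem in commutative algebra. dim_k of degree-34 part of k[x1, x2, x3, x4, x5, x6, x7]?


C(d+n-1,n-1)=C(40,6)=3838380


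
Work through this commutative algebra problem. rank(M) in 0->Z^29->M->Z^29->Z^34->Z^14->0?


Alt sum=0:
(-1)^0*29 + (-1)^1*? + (-1)^2*29 + (-1)^3*34 + (-1)^4*14=0
rank(M)=38


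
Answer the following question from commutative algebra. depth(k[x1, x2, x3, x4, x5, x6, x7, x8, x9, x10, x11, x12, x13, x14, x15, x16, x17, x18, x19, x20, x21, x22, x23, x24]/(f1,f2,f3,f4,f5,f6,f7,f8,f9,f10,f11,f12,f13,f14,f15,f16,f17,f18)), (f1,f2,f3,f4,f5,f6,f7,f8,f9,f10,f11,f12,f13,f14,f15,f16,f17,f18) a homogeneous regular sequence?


depth(R)=24
depth(R/I)=24-18=6


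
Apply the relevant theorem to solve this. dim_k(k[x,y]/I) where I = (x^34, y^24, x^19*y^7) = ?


k[x,y]/I, I = (x^34, y^24, x^19*y^7)
Rect: 34x24=816. Corner: (34-19)x(24-7)=255.
dim = 816-255 = 561


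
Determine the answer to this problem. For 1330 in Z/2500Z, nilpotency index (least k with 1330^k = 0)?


1330^k mod 2500:
k=1: 1330
k=2: 1400
k=3: 2000
k=4: 0
First zero at k = 4


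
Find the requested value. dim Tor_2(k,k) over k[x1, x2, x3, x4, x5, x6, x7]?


Koszul: C(n,i)=C(7,2)=21


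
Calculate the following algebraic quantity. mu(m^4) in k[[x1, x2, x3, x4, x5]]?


C(n+d-1,d)=C(8,4)=70


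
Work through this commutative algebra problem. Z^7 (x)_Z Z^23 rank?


rank(M(x)N) = rank(M)*rank(N)
7*23 = 161


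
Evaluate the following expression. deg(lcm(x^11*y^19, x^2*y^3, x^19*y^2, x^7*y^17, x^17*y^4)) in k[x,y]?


lcm = componentwise max:
x: max(11,2,19,7,17)=19
y: max(19,3,2,17,4)=19
Total=19+19=38


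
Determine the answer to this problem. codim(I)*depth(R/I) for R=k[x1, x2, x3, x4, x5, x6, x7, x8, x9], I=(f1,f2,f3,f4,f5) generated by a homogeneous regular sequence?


codim=5, depth=dim(R/I)=9-5=4
Product=5*4=20


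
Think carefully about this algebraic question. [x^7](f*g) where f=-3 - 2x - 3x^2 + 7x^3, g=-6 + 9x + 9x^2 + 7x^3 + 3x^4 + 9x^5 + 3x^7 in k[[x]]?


[x^7] = sum a_i*b_j, i+j=7
  -3*3=-9
  -3*9=-27
  7*3=21
Sum=-15


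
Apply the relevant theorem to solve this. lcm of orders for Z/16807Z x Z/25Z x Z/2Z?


Exponent = lcm of the cyclic orders; pairwise coprime => product.
7^5*5^2*2^1=16807*25*2=840350


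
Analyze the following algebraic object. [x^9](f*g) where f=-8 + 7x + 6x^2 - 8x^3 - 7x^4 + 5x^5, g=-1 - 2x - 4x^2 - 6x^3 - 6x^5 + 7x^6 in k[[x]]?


[x^9] = sum a_i*b_j, i+j=9
  -8*7=-56
  -7*-6=42
Sum=-14


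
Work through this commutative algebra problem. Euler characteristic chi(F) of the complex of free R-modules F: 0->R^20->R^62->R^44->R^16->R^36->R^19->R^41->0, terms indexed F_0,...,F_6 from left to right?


chi = sum (-1)^i * rank:
(-1)^0*20=20
(-1)^1*62=-62
(-1)^2*44=44
(-1)^3*16=-16
(-1)^4*36=36
(-1)^5*19=-19
(-1)^6*41=41
chi=44


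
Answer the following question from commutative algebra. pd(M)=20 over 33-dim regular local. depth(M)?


pd+depth=depth(R)=33
depth=33-20=13


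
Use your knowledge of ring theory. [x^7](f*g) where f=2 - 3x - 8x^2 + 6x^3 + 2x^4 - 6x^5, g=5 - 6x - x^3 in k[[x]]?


[x^7] = sum a_i*b_j, i+j=7
  2*-1=-2
Sum=-2


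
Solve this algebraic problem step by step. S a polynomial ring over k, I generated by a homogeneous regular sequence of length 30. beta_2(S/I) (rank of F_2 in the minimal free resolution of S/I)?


Regular sequence => Koszul complex is the minimal free resolution.
Syz_1 minimally generated by Koszul relations f_i*e_j - f_j*e_i (i<j): mu(Syz_1) = beta_2 = C(m,2) = m(m-1)/2
m=30
30*29/2 = 435


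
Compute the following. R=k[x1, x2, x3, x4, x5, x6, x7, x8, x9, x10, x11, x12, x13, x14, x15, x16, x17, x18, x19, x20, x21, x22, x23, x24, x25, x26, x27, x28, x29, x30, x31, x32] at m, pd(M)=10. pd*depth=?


pd+depth=32
depth=32-10=22
pd*depth=10*22=220


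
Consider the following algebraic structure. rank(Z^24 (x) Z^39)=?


rank(M(x)N) = rank(M)*rank(N)
24*39 = 936


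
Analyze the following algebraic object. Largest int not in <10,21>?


gcd(10,21)=1 => F=ab-a-b=10*21-10-21=210-31=179


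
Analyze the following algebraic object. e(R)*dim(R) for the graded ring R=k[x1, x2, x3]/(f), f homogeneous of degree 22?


e(R)=deg(f)=22, dim(R)=3-1=2
e*dim=22*2=44


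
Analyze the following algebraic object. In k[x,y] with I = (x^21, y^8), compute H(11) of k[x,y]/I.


k[x,y], I = (x^21, y^8), d = 11
Need i < 21 and d-i < 8.
Range: 4 <= i <= 11.
H(11) = 8


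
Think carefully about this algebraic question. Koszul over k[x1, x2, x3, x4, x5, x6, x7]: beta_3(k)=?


C(n,i)=C(7,3)=35


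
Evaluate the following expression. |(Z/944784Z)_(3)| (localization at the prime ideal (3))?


3-primary part: 944784=3^10*16
Size=3^10=59049


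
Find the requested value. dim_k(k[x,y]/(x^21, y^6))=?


Basis: x^i*y^j, i<21, j<6
21*6=126


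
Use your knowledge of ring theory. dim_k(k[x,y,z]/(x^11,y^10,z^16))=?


Basis: x^iy^jz^k, i<11,j<10,k<16
11*10*16=1760


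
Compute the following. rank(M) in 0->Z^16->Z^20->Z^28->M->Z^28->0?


Alt sum=0:
(-1)^0*16 + (-1)^1*20 + (-1)^2*28 + (-1)^3*? + (-1)^4*28=0
rank(M)=52


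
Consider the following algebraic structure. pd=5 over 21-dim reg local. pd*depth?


pd+depth=21
depth=21-5=16
pd*depth=5*16=80


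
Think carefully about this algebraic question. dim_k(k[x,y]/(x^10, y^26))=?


Basis: x^i*y^j, i<10, j<26
10*26=260


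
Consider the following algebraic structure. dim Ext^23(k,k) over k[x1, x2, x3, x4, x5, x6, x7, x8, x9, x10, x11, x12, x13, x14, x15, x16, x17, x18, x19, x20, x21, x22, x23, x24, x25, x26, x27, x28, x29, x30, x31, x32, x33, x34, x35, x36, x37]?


C(n,i)=C(37,23)=6107086800


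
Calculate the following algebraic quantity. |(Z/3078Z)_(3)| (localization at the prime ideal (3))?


3-primary part: 3078=3^4*38
Size=3^4=81


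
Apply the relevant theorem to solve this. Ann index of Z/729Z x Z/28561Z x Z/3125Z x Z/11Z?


Exponent = lcm of the cyclic orders; pairwise coprime => product.
3^6*13^4*5^5*11^1=729*28561*3125*11=715720809375


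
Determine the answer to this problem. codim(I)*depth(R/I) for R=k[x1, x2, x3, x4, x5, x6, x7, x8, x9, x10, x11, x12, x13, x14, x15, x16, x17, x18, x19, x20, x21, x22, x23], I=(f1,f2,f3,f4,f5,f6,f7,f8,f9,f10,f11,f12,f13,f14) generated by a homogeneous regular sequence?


codim=14, depth=dim(R/I)=23-14=9
Product=14*9=126


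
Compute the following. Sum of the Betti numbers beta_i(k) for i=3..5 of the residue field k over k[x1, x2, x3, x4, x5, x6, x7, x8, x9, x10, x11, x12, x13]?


Koszul resolution: beta_i(k)=C(n,i), n=13
C(13,3)=286, C(13,4)=715, C(13,5)=1287
Sum=2288


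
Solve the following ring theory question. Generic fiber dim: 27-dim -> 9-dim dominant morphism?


dim(fiber)=dim(X)-dim(Y)=27-9=18


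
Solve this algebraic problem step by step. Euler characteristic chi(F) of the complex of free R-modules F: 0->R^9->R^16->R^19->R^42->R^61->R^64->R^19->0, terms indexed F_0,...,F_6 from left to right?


chi = sum (-1)^i * rank:
(-1)^0*9=9
(-1)^1*16=-16
(-1)^2*19=19
(-1)^3*42=-42
(-1)^4*61=61
(-1)^5*64=-64
(-1)^6*19=19
chi=-14


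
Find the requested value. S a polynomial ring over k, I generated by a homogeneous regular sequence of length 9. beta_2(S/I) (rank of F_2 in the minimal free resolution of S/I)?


Regular sequence => Koszul complex is the minimal free resolution.
Syz_1 minimally generated by Koszul relations f_i*e_j - f_j*e_i (i<j): mu(Syz_1) = beta_2 = C(m,2) = m(m-1)/2
m=9
9*8/2 = 36


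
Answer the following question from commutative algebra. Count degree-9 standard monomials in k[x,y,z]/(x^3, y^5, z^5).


Need i<3, j<5, k<5 with i+j+k=9.
For each i, j ranges over max(0,9-i-4)..min(4,9-i):
  i=0: j in [5,4] -> 0
  i=1: j in [4,4] -> 1
  i=2: j in [3,4] -> 2
H(9) = 0+1+2 = 3


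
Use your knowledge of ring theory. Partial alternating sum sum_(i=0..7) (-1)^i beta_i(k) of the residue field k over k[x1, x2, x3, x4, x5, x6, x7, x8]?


Koszul resolution: beta_i(k)=C(n,i), n=8
sum_(i=0..p) (-1)^i C(n,i) = (-1)^p C(n-1,p)
(-1)^7*C(7,7) = (-1)^7*1 = -1


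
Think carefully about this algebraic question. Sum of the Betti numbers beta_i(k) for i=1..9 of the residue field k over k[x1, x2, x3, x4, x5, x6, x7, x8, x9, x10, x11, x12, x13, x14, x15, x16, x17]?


Koszul resolution: beta_i(k)=C(n,i), n=17
C(17,1)=17, C(17,2)=136, C(17,3)=680, C(17,4)=2380, C(17,5)=6188, C(17,6)=12376, C(17,7)=19448, C(17,8)=24310, C(17,9)=24310
Sum=89845


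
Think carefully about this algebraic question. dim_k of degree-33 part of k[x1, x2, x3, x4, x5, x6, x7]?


C(d+n-1,n-1)=C(39,6)=3262623


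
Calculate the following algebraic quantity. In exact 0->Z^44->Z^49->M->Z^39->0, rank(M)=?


Alt sum=0:
(-1)^0*44 + (-1)^1*49 + (-1)^2*? + (-1)^3*39=0
rank(M)=44


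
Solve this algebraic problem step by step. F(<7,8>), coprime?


gcd(7,8)=1 => F=ab-a-b=7*8-7-8=56-15=41


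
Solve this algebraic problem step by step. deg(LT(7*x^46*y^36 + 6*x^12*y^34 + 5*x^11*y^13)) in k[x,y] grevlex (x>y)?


LT: 7*x^46*y^36
deg_x=46, deg_y=36
Total=46+36=82


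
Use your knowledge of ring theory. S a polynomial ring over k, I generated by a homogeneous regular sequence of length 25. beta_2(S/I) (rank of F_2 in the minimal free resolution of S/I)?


Regular sequence => Koszul complex is the minimal free resolution.
Syz_1 minimally generated by Koszul relations f_i*e_j - f_j*e_i (i<j): mu(Syz_1) = beta_2 = C(m,2) = m(m-1)/2
m=25
25*24/2 = 300


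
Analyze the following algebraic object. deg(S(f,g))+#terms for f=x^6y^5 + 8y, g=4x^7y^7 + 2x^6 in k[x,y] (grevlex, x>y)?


LT(f)=x^6y^5, LT(g)=4x^7y^7
lcm(LM)=x^7y^7
S(f,g) (scaled by 4 to clear denominators) = 4xy^2*f - 1*g = -2x^6 + 32xy^3
2 terms, deg 6.
6+2=8


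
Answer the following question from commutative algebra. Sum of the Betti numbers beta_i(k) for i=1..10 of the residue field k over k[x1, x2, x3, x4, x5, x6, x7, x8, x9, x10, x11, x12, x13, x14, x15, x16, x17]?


Koszul resolution: beta_i(k)=C(n,i), n=17
C(17,1)=17, C(17,2)=136, C(17,3)=680, C(17,4)=2380, C(17,5)=6188, C(17,6)=12376, C(17,7)=19448, C(17,8)=24310, C(17,9)=24310, C(17,10)=19448
Sum=109293


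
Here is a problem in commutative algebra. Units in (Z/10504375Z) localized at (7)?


Local ring = Z/16807Z.
phi(16807) = 7^4*(7-1) = 14406


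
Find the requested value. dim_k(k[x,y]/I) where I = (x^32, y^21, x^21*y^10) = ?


k[x,y]/I, I = (x^32, y^21, x^21*y^10)
Rect: 32x21=672. Corner: (32-21)x(21-10)=121.
dim = 672-121 = 551


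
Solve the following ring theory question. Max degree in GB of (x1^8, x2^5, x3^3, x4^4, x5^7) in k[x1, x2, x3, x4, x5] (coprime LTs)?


Pure powers, coprime LTs => already GB.
Degrees: 8, 5, 3, 4, 7
Max=8


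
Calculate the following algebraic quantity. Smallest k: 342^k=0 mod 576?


342^k mod 576:
k=1: 342
k=2: 36
k=3: 216
k=4: 144
k=5: 288
k=6: 0
First zero at k = 6


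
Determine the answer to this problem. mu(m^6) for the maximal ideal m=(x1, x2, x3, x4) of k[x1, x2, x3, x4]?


Graded Nakayama: mu(m^d) = dim_k (m^d/m^(d+1)) = #degree-6 monomials in 4 vars
C(n+d-1,d)=C(9,6)=84


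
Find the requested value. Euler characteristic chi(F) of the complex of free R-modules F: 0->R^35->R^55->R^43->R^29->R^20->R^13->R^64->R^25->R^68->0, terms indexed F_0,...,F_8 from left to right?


chi = sum (-1)^i * rank:
(-1)^0*35=35
(-1)^1*55=-55
(-1)^2*43=43
(-1)^3*29=-29
(-1)^4*20=20
(-1)^5*13=-13
(-1)^6*64=64
(-1)^7*25=-25
(-1)^8*68=68
chi=108


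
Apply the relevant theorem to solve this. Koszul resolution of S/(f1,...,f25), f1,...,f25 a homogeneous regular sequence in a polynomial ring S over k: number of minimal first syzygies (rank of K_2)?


Regular sequence => Koszul complex is the minimal free resolution.
Syz_1 minimally generated by Koszul relations f_i*e_j - f_j*e_i (i<j): mu(Syz_1) = beta_2 = C(m,2) = m(m-1)/2
m=25
25*24/2 = 300


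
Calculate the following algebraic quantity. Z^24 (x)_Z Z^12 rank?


rank(M(x)N) = rank(M)*rank(N)
24*12 = 288


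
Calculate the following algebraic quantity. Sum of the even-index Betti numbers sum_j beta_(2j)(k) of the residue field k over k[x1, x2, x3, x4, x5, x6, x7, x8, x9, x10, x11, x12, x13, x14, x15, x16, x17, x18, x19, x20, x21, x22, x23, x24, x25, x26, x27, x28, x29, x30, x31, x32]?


Koszul resolution: beta_i(k)=C(n,i), n=32
sum_even C(32,i) = 2^(n-1) = 2^31 = 2147483648


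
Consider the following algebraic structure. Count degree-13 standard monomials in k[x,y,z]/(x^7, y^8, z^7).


Need i<7, j<8, k<7 with i+j+k=13.
For each i, j ranges over max(0,13-i-6)..min(7,13-i):
  i=0: j in [7,7] -> 1
  i=1: j in [6,7] -> 2
  i=2: j in [5,7] -> 3
  i=3: j in [4,7] -> 4
  i=4: j in [3,7] -> 5
  i=5: j in [2,7] -> 6
  i=6: j in [1,7] -> 7
H(13) = 1+2+3+4+5+6+7 = 28


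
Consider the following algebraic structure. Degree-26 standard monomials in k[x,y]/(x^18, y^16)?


k[x,y], I = (x^18, y^16), d = 26
Need i < 18 and d-i < 16.
Range: 11 <= i <= 17.
H(26) = 7


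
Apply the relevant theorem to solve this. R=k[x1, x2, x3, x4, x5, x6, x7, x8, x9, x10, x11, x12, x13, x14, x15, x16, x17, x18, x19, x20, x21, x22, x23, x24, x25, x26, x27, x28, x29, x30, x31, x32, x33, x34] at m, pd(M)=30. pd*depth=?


pd+depth=34
depth=34-30=4
pd*depth=30*4=120


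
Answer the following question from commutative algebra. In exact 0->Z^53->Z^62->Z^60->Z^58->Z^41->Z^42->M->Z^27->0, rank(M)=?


Alt sum=0:
(-1)^0*53 + (-1)^1*62 + (-1)^2*60 + (-1)^3*58 + (-1)^4*41 + (-1)^5*42 + (-1)^6*? + (-1)^7*27=0
rank(M)=35


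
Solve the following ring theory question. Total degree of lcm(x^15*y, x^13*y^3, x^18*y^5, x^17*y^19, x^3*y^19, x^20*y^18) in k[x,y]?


lcm = componentwise max:
x: max(15,13,18,17,3,20)=20
y: max(1,3,5,19,19,18)=19
Total=20+19=39


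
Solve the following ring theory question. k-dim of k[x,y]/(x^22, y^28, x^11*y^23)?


k[x,y]/I, I = (x^22, y^28, x^11*y^23)
Rect: 22x28=616. Corner: (22-11)x(28-23)=55.
dim = 616-55 = 561


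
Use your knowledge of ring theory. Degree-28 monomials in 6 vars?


C(d+n-1,n-1)=C(33,5)=237336


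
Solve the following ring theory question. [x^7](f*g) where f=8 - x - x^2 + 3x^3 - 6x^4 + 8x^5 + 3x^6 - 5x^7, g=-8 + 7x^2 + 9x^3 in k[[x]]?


[x^7] = sum a_i*b_j, i+j=7
  -6*9=-54
  8*7=56
  -5*-8=40
Sum=42


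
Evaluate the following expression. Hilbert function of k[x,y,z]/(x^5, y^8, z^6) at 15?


Need i<5, j<8, k<6 with i+j+k=15.
For each i, j ranges over max(0,15-i-5)..min(7,15-i):
  i=0: j in [10,7] -> 0
  i=1: j in [9,7] -> 0
  i=2: j in [8,7] -> 0
  i=3: j in [7,7] -> 1
  i=4: j in [6,7] -> 2
H(15) = 0+0+0+1+2 = 3


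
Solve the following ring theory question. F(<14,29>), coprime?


gcd(14,29)=1 => F=ab-a-b=14*29-14-29=406-43=363


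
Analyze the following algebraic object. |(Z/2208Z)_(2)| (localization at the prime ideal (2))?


2-primary part: 2208=2^5*69
Size=2^5=32


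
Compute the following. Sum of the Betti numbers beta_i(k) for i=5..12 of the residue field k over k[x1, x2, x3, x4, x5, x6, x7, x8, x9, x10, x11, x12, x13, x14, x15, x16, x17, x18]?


Koszul resolution: beta_i(k)=C(n,i), n=18
C(18,5)=8568, C(18,6)=18564, C(18,7)=31824, C(18,8)=43758, C(18,9)=48620, C(18,10)=43758, C(18,11)=31824, C(18,12)=18564
Sum=245480


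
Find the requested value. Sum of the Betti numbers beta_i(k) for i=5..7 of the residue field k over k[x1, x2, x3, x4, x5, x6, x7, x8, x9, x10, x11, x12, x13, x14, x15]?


Koszul resolution: beta_i(k)=C(n,i), n=15
C(15,5)=3003, C(15,6)=5005, C(15,7)=6435
Sum=14443


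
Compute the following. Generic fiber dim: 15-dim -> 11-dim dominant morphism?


dim(fiber)=dim(X)-dim(Y)=15-11=4


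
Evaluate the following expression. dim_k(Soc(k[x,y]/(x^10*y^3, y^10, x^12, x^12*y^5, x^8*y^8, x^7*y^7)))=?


Socle = ann(m) = span of standard monomials u with x*u, y*u in I (staircase corners).
Redundant generators: x^8*y^8, x^12*y^5
Minimal generators: x^12, x^10*y^3, x^7*y^7, y^10
Corners: x^6y^9, x^9y^6, x^11y^2
Socle dim=3


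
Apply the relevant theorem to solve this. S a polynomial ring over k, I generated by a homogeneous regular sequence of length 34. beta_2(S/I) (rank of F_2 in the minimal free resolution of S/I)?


Regular sequence => Koszul complex is the minimal free resolution.
Syz_1 minimally generated by Koszul relations f_i*e_j - f_j*e_i (i<j): mu(Syz_1) = beta_2 = C(m,2) = m(m-1)/2
m=34
34*33/2 = 561


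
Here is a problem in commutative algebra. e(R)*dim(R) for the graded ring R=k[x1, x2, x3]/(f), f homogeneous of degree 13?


e(R)=deg(f)=13, dim(R)=3-1=2
e*dim=13*2=26


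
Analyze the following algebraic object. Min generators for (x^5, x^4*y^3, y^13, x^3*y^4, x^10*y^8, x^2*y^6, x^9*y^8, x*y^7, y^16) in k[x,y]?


Remove redundant (divisible by others).
x^9*y^8 redundant.
x^10*y^8 redundant.
y^16 redundant.
Min: x^5, x^4*y^3, x^3*y^4, x^2*y^6, x*y^7, y^13
Count=6


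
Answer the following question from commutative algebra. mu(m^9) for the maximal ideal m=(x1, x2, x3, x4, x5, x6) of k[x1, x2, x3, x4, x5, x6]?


Graded Nakayama: mu(m^d) = dim_k (m^d/m^(d+1)) = #degree-9 monomials in 6 vars
C(n+d-1,d)=C(14,9)=2002


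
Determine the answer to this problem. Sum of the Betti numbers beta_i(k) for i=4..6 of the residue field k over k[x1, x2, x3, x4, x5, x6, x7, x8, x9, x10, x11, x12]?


Koszul resolution: beta_i(k)=C(n,i), n=12
C(12,4)=495, C(12,5)=792, C(12,6)=924
Sum=2211


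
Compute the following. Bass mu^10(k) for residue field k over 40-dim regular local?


C(n,i)=C(40,10)=847660528


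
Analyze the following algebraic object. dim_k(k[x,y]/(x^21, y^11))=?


Basis: x^i*y^j, i<21, j<11
21*11=231


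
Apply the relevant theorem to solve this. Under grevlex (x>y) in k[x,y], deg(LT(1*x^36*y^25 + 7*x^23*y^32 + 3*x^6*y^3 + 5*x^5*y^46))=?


LT: 1*x^36*y^25
deg_x=36, deg_y=25
Total=36+25=61


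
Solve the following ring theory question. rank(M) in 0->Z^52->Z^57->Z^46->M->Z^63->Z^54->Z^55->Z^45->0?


Alt sum=0:
(-1)^0*52 + (-1)^1*57 + (-1)^2*46 + (-1)^3*? + (-1)^4*63 + (-1)^5*54 + (-1)^6*55 + (-1)^7*45=0
rank(M)=60


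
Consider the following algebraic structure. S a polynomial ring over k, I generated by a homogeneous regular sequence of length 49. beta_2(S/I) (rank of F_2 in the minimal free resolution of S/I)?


Regular sequence => Koszul complex is the minimal free resolution.
Syz_1 minimally generated by Koszul relations f_i*e_j - f_j*e_i (i<j): mu(Syz_1) = beta_2 = C(m,2) = m(m-1)/2
m=49
49*48/2 = 1176


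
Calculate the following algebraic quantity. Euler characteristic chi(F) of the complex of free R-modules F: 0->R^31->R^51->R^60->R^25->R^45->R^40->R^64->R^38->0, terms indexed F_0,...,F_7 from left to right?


chi = sum (-1)^i * rank:
(-1)^0*31=31
(-1)^1*51=-51
(-1)^2*60=60
(-1)^3*25=-25
(-1)^4*45=45
(-1)^5*40=-40
(-1)^6*64=64
(-1)^7*38=-38
chi=46
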